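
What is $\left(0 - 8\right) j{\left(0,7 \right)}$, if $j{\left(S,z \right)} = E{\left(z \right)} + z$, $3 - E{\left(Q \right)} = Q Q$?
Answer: $312$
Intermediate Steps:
$E{\left(Q \right)} = 3 - Q^{2}$ ($E{\left(Q \right)} = 3 - Q Q = 3 - Q^{2}$)
$j{\left(S,z \right)} = 3 + z - z^{2}$ ($j{\left(S,z \right)} = \left(3 - z^{2}\right) + z = 3 + z - z^{2}$)
$\left(0 - 8\right) j{\left(0,7 \right)} = \left(0 - 8\right) \left(3 + 7 - 7^{2}\right) = - 8 \left(3 + 7 - 49\right) = \left(-8\right) \left(-39\right) = 312$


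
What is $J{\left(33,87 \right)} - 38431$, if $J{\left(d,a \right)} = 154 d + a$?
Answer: $-33262$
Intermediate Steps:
$J{\left(d,a \right)} = a + 154 d$
$J{\left(33,87 \right)} - 38431 = \left(87 + 154 \cdot 33\right) - 38431 = \left(87 + 5082\right) - 38431 = 5169 - 38431 = -33262$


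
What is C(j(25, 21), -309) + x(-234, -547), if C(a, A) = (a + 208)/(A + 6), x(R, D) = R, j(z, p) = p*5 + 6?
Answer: -71221/303 ≈ -235.05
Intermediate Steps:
j(z, p) = 6 + 5*p (j(z, p) = 5*p + 6 = 6 + 5*p)
C(a, A) = (208 + a)/(6 + A)
C(j(25, 21), -309) + x(-234, -547) = (208 + (6 + 5*21))/(6 - 309) - 234 = (208 + (6 + 105))/(-303) - 234 = -(208 + 111)/303 - 234 = -1/303*319 - 234 = -319/303 - 234 = -71221/303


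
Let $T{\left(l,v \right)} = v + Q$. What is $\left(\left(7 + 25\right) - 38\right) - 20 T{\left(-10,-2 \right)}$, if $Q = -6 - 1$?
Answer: $174$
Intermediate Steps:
$Q = -7$ ($Q = -6 - 1 = -7$)
$T{\left(l,v \right)} = -7 + v$ ($T{\left(l,v \right)} = v - 7 = -7 + v$)
$\left(\left(7 + 25\right) - 38\right) - 20 T{\left(-10,-2 \right)} = \left(\left(7 + 25\right) - 38\right) - 20 \left(-7 - 2\right) = \left(32 - 38\right) - -180 = -6 + 180 = 174$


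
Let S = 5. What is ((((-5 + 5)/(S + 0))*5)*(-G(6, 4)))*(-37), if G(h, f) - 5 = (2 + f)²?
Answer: 0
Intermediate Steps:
G(h, f) = 5 + (2 + f)²
((((-5 + 5)/(S + 0))*5)*(-G(6, 4)))*(-37) = ((((-5 + 5)/(5 + 0))*5)*(-(5 + (2 + 4)²)))*(-37) = (((0/5)*5)*(-(5 + 6²)))*(-37) = (((0*(⅕))*5)*(-(5 + 36)))*(-37) = ((0*5)*(-1*41))*(-37) = (0*(-41))*(-37) = 0*(-37) = 0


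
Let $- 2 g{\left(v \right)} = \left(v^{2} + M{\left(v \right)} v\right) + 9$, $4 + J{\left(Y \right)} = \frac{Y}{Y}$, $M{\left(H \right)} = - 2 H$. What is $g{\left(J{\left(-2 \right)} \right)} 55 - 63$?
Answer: $-63$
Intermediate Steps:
$J{\left(Y \right)} = -3$ ($J{\left(Y \right)} = -4 + \frac{Y}{Y} = -4 + 1 = -3$)
$g{\left(v \right)} = - \frac{9}{2} + \frac{v^{2}}{2}$ ($g{\left(v \right)} = - \frac{\left(v^{2} + - 2 v v\right) + 9}{2} = - \frac{\left(v^{2} - 2 v^{2}\right) + 9}{2} = - \frac{- v^{2} + 9}{2} = - \frac{9 - v^{2}}{2} = - \frac{9}{2} + \frac{v^{2}}{2}$)
$g{\left(J{\left(-2 \right)} \right)} 55 - 63 = \left(- \frac{9}{2} + \frac{\left(-3\right)^{2}}{2}\right) 55 - 63 = \left(- \frac{9}{2} + \frac{1}{2} \cdot 9\right) 55 - 63 = \left(- \frac{9}{2} + \frac{9}{2}\right) 55 - 63 = 0 \cdot 55 - 63 = 0 - 63 = -63$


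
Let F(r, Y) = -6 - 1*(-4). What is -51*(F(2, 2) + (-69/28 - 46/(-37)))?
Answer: 170187/1036 ≈ 164.27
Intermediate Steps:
F(r, Y) = -2 (F(r, Y) = -6 + 4 = -2)
-51*(F(2, 2) + (-69/28 - 46/(-37))) = -51*(-2 + (-69/28 - 46/(-37))) = -51*(-2 + (-69*1/28 - 46*(-1/37))) = -51*(-2 + (-69/28 + 46/37)) = -51*(-2 - 1265/1036) = -51*(-3337/1036) = 170187/1036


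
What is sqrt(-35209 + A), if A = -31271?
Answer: 4*I*sqrt(4155) ≈ 257.84*I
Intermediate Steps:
sqrt(-35209 + A) = sqrt(-35209 - 31271) = sqrt(-66480) = 4*I*sqrt(4155)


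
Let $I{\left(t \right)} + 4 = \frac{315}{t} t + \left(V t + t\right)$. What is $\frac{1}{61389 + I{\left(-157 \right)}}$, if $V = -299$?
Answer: $\frac{1}{108486} \approx 9.2178 \cdot 10^{-6}$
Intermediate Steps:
$I{\left(t \right)} = 311 - 298 t$ ($I{\left(t \right)} = -4 + \left(\frac{315}{t} t + \left(- 299 t + t\right)\right) = -4 - \left(-315 + 298 t\right) = 311 - 298 t$)
$\frac{1}{61389 + I{\left(-157 \right)}} = \frac{1}{61389 + \left(311 - -46786\right)} = \frac{1}{61389 + \left(311 + 46786\right)} = \frac{1}{61389 + 47097} = \frac{1}{108486}$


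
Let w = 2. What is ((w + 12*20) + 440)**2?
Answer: 465124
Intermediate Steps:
((w + 12*20) + 440)**2 = ((2 + 12*20) + 440)**2 = ((2 + 240) + 440)**2 = (242 + 440)**2 = 682**2 = 465124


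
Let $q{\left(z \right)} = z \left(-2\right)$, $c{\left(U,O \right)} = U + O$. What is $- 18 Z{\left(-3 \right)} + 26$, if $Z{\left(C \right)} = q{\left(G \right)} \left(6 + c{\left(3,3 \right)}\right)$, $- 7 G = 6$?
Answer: $- \frac{2410}{7} \approx -344.29$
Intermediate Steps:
$c{\left(U,O \right)} = O + U$
$G = - \frac{6}{7}$ ($G = \left(- \frac{1}{7}\right) 6 = - \frac{6}{7} \approx -0.85714$)
$q{\left(z \right)} = - 2 z$
$Z{\left(C \right)} = \frac{144}{7}$ ($Z{\left(C \right)} = \left(-2\right) \left(- \frac{6}{7}\right) \left(6 + \left(3 + 3\right)\right) = \frac{12 \left(6 + 6\right)}{7} = \frac{12}{7} \cdot 12 = \frac{144}{7}$)
$- 18 Z{\left(-3 \right)} + 26 = \left(-18\right) \frac{144}{7} + 26 = - \frac{2592}{7} + 26 = - \frac{2410}{7}$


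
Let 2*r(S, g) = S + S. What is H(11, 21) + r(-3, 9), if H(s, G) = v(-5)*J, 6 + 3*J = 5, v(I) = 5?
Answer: -14/3 ≈ -4.6667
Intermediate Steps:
r(S, g) = S (r(S, g) = (S + S)/2 = (2*S)/2 = S)
J = -⅓ (J = -2 + (⅓)*5 = -2 + 5/3 = -⅓ ≈ -0.33333)
H(s, G) = -5/3 (H(s, G) = 5*(-⅓) = -5/3)
H(11, 21) + r(-3, 9) = -5/3 - 3 = -14/3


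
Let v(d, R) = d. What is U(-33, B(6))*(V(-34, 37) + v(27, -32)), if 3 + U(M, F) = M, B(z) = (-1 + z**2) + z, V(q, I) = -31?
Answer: 144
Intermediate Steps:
B(z) = -1 + z + z**2
U(M, F) = -3 + M
U(-33, B(6))*(V(-34, 37) + v(27, -32)) = (-3 - 33)*(-31 + 27) = -36*(-4) = 144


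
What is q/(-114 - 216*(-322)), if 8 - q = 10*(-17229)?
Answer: 86149/34719 ≈ 2.4813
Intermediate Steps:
q = 172298 (q = 8 - 10*(-17229) = 8 - 1*(-172290) = 8 + 172290 = 172298)
q/(-114 - 216*(-322)) = 172298/(-114 - 216*(-322)) = 172298/(-114 + 69552) = 172298/69438 = 172298*(1/69438) = 86149/34719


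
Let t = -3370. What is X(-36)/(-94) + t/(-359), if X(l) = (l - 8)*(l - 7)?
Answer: -181224/16873 ≈ -10.740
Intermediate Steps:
X(l) = (-8 + l)*(-7 + l)
X(-36)/(-94) + t/(-359) = (56 + (-36)² - 15*(-36))/(-94) - 3370/(-359) = (56 + 1296 + 540)*(-1/94) - 3370*(-1/359) = 1892*(-1/94) + 3370/359 = -946/47 + 3370/359 = -181224/16873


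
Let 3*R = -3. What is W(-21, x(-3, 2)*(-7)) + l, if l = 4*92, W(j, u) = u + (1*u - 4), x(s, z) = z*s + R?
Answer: 462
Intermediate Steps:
R = -1 (R = (1/3)*(-3) = -1)
x(s, z) = -1 + s*z (x(s, z) = z*s - 1 = s*z - 1 = -1 + s*z)
W(j, u) = -4 + 2*u (W(j, u) = u + (u - 4) = u + (-4 + u) = -4 + 2*u)
l = 368
W(-21, x(-3, 2)*(-7)) + l = (-4 + 2*((-1 - 3*2)*(-7))) + 368 = (-4 + 2*((-1 - 6)*(-7))) + 368 = (-4 + 2*(-7*(-7))) + 368 = (-4 + 2*49) + 368 = (-4 + 98) + 368 = 94 + 368 = 462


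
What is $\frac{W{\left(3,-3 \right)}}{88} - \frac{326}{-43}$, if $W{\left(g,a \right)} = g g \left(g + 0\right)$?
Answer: $\frac{29849}{3784} \approx 7.8882$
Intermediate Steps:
$W{\left(g,a \right)} = g^{3}$ ($W{\left(g,a \right)} = g^{2} g = g^{3}$)
$\frac{W{\left(3,-3 \right)}}{88} - \frac{326}{-43} = \frac{3^{3}}{88} - \frac{326}{-43} = 27 \cdot \frac{1}{88} - - \frac{326}{43} = \frac{27}{88} + \frac{326}{43} = \frac{29849}{3784}$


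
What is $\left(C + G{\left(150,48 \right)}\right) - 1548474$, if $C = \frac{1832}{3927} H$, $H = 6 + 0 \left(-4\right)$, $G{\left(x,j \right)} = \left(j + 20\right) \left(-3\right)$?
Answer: $- \frac{2027215838}{1309} \approx -1.5487 \cdot 10^{6}$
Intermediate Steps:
$G{\left(x,j \right)} = -60 - 3 j$ ($G{\left(x,j \right)} = \left(20 + j\right) \left(-3\right) = -60 - 3 j$)
$H = 6$ ($H = 6 + 0 = 6$)
$C = \frac{3664}{1309}$ ($C = \frac{1832}{3927} \cdot 6 = \frac{3664}{1309} \approx 2.7991$)
$\left(C + G{\left(150,48 \right)}\right) - 1548474 = \left(\frac{3664}{1309} - 204\right) - 1548474 = - \frac{263372}{1309} - 1548474 = - \frac{2027215838}{1309}$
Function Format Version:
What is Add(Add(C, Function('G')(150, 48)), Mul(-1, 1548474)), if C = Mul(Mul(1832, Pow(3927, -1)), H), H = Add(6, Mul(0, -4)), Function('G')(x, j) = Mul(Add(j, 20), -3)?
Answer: Rational(-2027215838, 1309) ≈ -1.5487e+6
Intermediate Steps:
Function('G')(x, j) = Add(-60, Mul(-3, j)) (Function('G')(x, j) = Mul(Add(20, j), -3) = Add(-60, Mul(-3, j)))
H = 6 (H = Add(6, 0) = 6)
C = Rational(3664, 1309) (C = Mul(Mul(1832, Pow(3927, -1)), 6) = Mul(Mul(1832, Rational(1, 3927)), 6) = Mul(Rational(1832, 3927), 6) = Rational(3664, 1309) ≈ 2.7991)
Add(Add(C, Function('G')(150, 48)), Mul(-1, 1548474)) = Add(Add(Rational(3664, 1309), Add(-60, Mul(-3, 48))), Mul(-1, 1548474)) = Add(Add(Rational(3664, 1309), Add(-60, -144)), -1548474) = Add(Add(Rational(3664, 1309), -204), -1548474) = Add(Rational(-263372, 1309), -1548474) = Rational(-2027215838, 1309)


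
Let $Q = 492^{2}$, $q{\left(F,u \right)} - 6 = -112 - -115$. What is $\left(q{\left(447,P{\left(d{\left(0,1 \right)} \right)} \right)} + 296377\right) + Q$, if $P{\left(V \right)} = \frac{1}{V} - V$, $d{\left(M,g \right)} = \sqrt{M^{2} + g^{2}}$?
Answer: $538450$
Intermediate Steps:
$q{\left(F,u \right)} = 9$ ($q{\left(F,u \right)} = 6 - -3 = 6 + \left(-112 + 115\right) = 6 + 3 = 9$)
$Q = 242064$
$\left(q{\left(447,P{\left(d{\left(0,1 \right)} \right)} \right)} + 296377\right) + Q = \left(9 + 296377\right) + 242064 = 296386 + 242064 = 538450$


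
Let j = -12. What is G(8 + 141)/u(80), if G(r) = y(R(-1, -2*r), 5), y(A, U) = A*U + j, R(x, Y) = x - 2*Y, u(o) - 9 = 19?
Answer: 2963/28 ≈ 105.82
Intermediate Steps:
u(o) = 28 (u(o) = 9 + 19 = 28)
y(A, U) = -12 + A*U (y(A, U) = A*U - 12 = -12 + A*U)
G(r) = -17 + 20*r (G(r) = -12 + (-1 - (-4)*r)*5 = -12 + (-1 + 4*r)*5 = -12 + (-5 + 20*r) = -17 + 20*r)
G(8 + 141)/u(80) = (-17 + 20*(8 + 141))/28 = (-17 + 20*149)*(1/28) = (-17 + 2980)*(1/28) = 2963*(1/28) = 2963/28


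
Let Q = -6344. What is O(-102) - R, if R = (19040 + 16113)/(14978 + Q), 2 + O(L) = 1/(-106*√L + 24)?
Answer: -2504509483/412506618 + 53*I*√102/573324 ≈ -6.0714 + 0.00093363*I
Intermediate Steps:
O(L) = -2 + 1/(24 - 106*√L) (O(L) = -2 + 1/(-106*√L + 24) = -2 + 1/(24 - 106*√L))
R = 35153/8634 (R = (19040 + 16113)/(14978 - 6344) = 35153/8634 ≈ 4.0715)
O(-102) - R = (47 - 212*I*√102)/(2*(-12 + 53*√(-102))) - 1*35153/8634 = (47 - 212*I*√102)/(2*(-12 + 53*(I*√102))) - 35153/8634 = (47 - 212*I*√102)/(2*(-12 + 53*I*√102)) - 35153/8634 = -35153/8634 + (47 - 212*I*√102)/(2*(-12 + 53*I*√102))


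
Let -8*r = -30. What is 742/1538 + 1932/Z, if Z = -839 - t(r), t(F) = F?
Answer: -4692191/2592299 ≈ -1.8101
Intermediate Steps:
r = 15/4 (r = -⅛*(-30) = 15/4 ≈ 3.7500)
Z = -3371/4 (Z = -839 - 1*15/4 = -839 - 15/4 = -3371/4 ≈ -842.75)
742/1538 + 1932/Z = 742/1538 + 1932/(-3371/4) = 742*(1/1538) + 1932*(-4/3371) = 371/769 - 7728/3371 = -4692191/2592299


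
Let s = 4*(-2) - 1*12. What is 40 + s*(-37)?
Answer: 780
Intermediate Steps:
s = -20 (s = -8 - 12 = -20)
40 + s*(-37) = 40 - 20*(-37) = 40 + 740 = 780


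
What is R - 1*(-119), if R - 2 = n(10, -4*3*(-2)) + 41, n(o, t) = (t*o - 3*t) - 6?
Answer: 324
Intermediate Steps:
n(o, t) = -6 - 3*t + o*t (n(o, t) = (o*t - 3*t) - 6 = (-3*t + o*t) - 6 = -6 - 3*t + o*t)
R = 205 (R = 2 + ((-6 - 3*(-4*3)*(-2) + 10*(-4*3*(-2))) + 41) = 2 + ((-6 - (-36)*(-2) + 10*(-12*(-2))) + 41) = 2 + ((-6 - 3*24 + 10*24) + 41) = 2 + ((-6 - 72 + 240) + 41) = 2 + (162 + 41) = 2 + 203 = 205)
R - 1*(-119) = 205 - 1*(-119) = 205 + 119 = 324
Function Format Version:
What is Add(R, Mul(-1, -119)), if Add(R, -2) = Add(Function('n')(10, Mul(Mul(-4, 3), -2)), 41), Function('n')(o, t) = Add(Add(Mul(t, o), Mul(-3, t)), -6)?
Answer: 324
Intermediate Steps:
Function('n')(o, t) = Add(-6, Mul(-3, t), Mul(o, t)) (Function('n')(o, t) = Add(Add(Mul(o, t), Mul(-3, t)), -6) = Add(Add(Mul(-3, t), Mul(o, t)), -6) = Add(-6, Mul(-3, t), Mul(o, t)))
R = 205 (R = Add(2, Add(Add(-6, Mul(-3, Mul(Mul(-4, 3), -2)), Mul(10, Mul(Mul(-4, 3), -2))), 41)) = Add(2, Add(Add(-6, Mul(-3, Mul(-12, -2)), Mul(10, Mul(-12, -2))), 41)) = Add(2, Add(Add(-6, Mul(-3, 24), Mul(10, 24)), 41)) = Add(2, Add(Add(-6, -72, 240), 41)) = Add(2, Add(162, 41)) = Add(2, 203) = 205)
Add(R, Mul(-1, -119)) = Add(205, Mul(-1, -119)) = Add(205, 119) = 324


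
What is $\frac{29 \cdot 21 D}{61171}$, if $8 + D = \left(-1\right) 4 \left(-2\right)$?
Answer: $0$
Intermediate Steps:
$D = 0$ ($D = -8 + \left(-1\right) 4 \left(-2\right) = -8 - -8 = -8 + 8 = 0$)
$\frac{29 \cdot 21 D}{61171} = \frac{29 \cdot 21 \cdot 0}{61171} = 609 \cdot 0 \cdot \frac{1}{61171} = 0 \cdot \frac{1}{61171} = 0$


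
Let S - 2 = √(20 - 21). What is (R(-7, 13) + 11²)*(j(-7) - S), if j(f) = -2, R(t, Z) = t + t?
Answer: -428 - 107*I ≈ -428.0 - 107.0*I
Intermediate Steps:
R(t, Z) = 2*t
S = 2 + I (S = 2 + √(20 - 21) = 2 + √(-1) = 2 + I ≈ 2.0 + 1.0*I)
(R(-7, 13) + 11²)*(j(-7) - S) = (2*(-7) + 11²)*(-2 - (2 + I)) = (-14 + 121)*(-2 + (-2 - I)) = 107*(-4 - I) = -428 - 107*I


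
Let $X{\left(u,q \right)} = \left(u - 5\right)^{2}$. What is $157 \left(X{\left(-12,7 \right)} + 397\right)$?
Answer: $107702$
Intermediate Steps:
$X{\left(u,q \right)} = \left(-5 + u\right)^{2}$
$157 \left(X{\left(-12,7 \right)} + 397\right) = 157 \left(\left(-5 - 12\right)^{2} + 397\right) = 157 \left(\left(-17\right)^{2} + 397\right) = 157 \left(289 + 397\right) = 157 \cdot 686 = 107702$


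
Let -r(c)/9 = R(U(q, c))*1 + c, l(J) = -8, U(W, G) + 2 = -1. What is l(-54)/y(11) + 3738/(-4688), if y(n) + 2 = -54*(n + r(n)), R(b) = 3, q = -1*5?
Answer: -90793/113684 ≈ -0.79864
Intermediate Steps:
q = -5
U(W, G) = -3 (U(W, G) = -2 - 1 = -3)
r(c) = -27 - 9*c (r(c) = -9*(3*1 + c) = -9*(3 + c) = -27 - 9*c)
y(n) = 1456 + 432*n (y(n) = -2 - 54*(n + (-27 - 9*n)) = -2 - 54*(-27 - 8*n) = -2 + (1458 + 432*n) = 1456 + 432*n)
l(-54)/y(11) + 3738/(-4688) = -8/(1456 + 432*11) + 3738/(-4688) = -8/(1456 + 4752) + 3738*(-1/4688) = -8/6208 - 1869/2344 = -8*1/6208 - 1869/2344 = -1/776 - 1869/2344 = -90793/113684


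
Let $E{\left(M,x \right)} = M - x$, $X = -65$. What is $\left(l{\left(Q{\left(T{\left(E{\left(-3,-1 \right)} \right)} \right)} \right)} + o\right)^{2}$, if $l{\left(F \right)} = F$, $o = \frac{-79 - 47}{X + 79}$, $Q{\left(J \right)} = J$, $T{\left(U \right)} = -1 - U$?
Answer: $64$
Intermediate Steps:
$o = -9$ ($o = \frac{-79 - 47}{-65 + 79} = - \frac{126}{14} = \left(-126\right) \frac{1}{14} = -9$)
$\left(l{\left(Q{\left(T{\left(E{\left(-3,-1 \right)} \right)} \right)} \right)} + o\right)^{2} = \left(\left(-1 - \left(-3 - -1\right)\right) - 9\right)^{2} = \left(\left(-1 - \left(-3 + 1\right)\right) - 9\right)^{2} = \left(\left(-1 - -2\right) - 9\right)^{2} = \left(\left(-1 + 2\right) - 9\right)^{2} = \left(1 - 9\right)^{2} = \left(-8\right)^{2} = 64$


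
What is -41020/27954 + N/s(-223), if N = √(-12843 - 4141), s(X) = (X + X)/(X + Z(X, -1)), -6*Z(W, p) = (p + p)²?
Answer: -20510/13977 + 671*I*√4246/669 ≈ -1.4674 + 65.356*I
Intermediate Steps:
Z(W, p) = -2*p²/3 (Z(W, p) = -(p + p)²/6 = -4*p²/6 = -2*p²/3)
s(X) = 2*X/(-⅔ + X) (s(X) = (X + X)/(X - ⅔*(-1)²) = (2*X)/(X - ⅔*1) = (2*X)/(X - ⅔) = (2*X)/(-⅔ + X) = 2*X/(-⅔ + X))
N = 2*I*√4246 (N = √(-16984) = 2*I*√4246 ≈ 130.32*I)
-41020/27954 + N/s(-223) = -41020/27954 + (2*I*√4246)/((6*(-223)/(-2 + 3*(-223)))) = -41020*1/27954 + (2*I*√4246)/((6*(-223)/(-2 - 669))) = -20510/13977 + (2*I*√4246)/((6*(-223)/(-671))) = -20510/13977 + (2*I*√4246)/((6*(-223)*(-1/671))) = -20510/13977 + (2*I*√4246)/(1338/671) = -20510/13977 + (2*I*√4246)*(671/1338) = -20510/13977 + 671*I*√4246/669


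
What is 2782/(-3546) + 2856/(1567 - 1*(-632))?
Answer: 668293/1299609 ≈ 0.51423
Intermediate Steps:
2782/(-3546) + 2856/(1567 - 1*(-632)) = 2782*(-1/3546) + 2856/(1567 + 632) = -1391/1773 + 2856/2199 = -1391/1773 + 2856*(1/2199) = -1391/1773 + 952/733 = 668293/1299609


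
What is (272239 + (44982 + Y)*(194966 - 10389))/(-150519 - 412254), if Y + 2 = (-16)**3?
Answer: -7546518307/562773 ≈ -13410.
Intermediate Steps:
Y = -4098 (Y = -2 + (-16)**3 = -2 - 4096 = -4098)
(272239 + (44982 + Y)*(194966 - 10389))/(-150519 - 412254) = (272239 + (44982 - 4098)*(194966 - 10389))/(-150519 - 412254) = (272239 + 40884*184577)/(-562773) = (272239 + 7546246068)*(-1/562773) = 7546518307*(-1/562773) = -7546518307/562773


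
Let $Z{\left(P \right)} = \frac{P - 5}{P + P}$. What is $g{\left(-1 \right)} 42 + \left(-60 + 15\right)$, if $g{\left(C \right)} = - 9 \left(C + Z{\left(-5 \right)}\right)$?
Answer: $-45$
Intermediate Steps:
$Z{\left(P \right)} = \frac{-5 + P}{2 P}$
$g{\left(C \right)} = -9 - 9 C$ ($g{\left(C \right)} = - 9 \left(C + \frac{-5 - 5}{2 \left(-5\right)}\right) = - 9 \left(C + \frac{1}{2} \left(- \frac{1}{5}\right) \left(-10\right)\right) = - 9 \left(C + 1\right) = - 9 \left(1 + C\right) = -9 - 9 C$)
$g{\left(-1 \right)} 42 + \left(-60 + 15\right) = \left(-9 - -9\right) 42 + \left(-60 + 15\right) = \left(-9 + 9\right) 42 - 45 = 0 \cdot 42 - 45 = 0 - 45 = -45$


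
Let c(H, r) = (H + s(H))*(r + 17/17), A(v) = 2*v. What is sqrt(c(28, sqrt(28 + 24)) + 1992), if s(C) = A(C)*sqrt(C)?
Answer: 2*sqrt(505 + 14*sqrt(13) + 28*sqrt(7) + 56*sqrt(91)) ≈ 68.228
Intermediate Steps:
s(C) = 2*C**(3/2) (s(C) = (2*C)*sqrt(C) = 2*C**(3/2))
c(H, r) = (1 + r)*(H + 2*H**(3/2)) (c(H, r) = (H + 2*H**(3/2))*(r + 17/17) = (H + 2*H**(3/2))*(r + 17*(1/17)) = (H + 2*H**(3/2))*(r + 1) = (H + 2*H**(3/2))*(1 + r) = (1 + r)*(H + 2*H**(3/2)))
sqrt(c(28, sqrt(28 + 24)) + 1992) = sqrt((28 + 2*28**(3/2) + 28*sqrt(28 + 24) + 2*sqrt(28 + 24)*28**(3/2)) + 1992) = sqrt((28 + 2*(56*sqrt(7)) + 28*sqrt(52) + 2*sqrt(52)*(56*sqrt(7))) + 1992) = sqrt((28 + 112*sqrt(7) + 28*(2*sqrt(13)) + 2*(2*sqrt(13))*(56*sqrt(7))) + 1992) = sqrt((28 + 112*sqrt(7) + 56*sqrt(13) + 224*sqrt(91)) + 1992) = sqrt((28 + 56*sqrt(13) + 112*sqrt(7) + 224*sqrt(91)) + 1992) = sqrt(2020 + 56*sqrt(13) + 112*sqrt(7) + 224*sqrt(91))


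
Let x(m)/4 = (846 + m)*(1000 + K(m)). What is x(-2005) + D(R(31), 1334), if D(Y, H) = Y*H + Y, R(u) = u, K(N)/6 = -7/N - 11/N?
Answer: -9212703763/2005 ≈ -4.5949e+6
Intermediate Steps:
K(N) = -108/N (K(N) = 6*(-7/N - 11/N) = 6*(-18/N) = -108/N)
x(m) = 4*(846 + m)*(1000 - 108/m) (x(m) = 4*((846 + m)*(1000 - 108/m)) = 4*(846 + m)*(1000 - 108/m))
D(Y, H) = Y + H*Y (D(Y, H) = H*Y + Y = Y + H*Y)
x(-2005) + D(R(31), 1334) = (3383568 - 365472/(-2005) + 4000*(-2005)) + 31*(1 + 1334) = (3383568 - 365472*(-1/2005) - 8020000) + 31*1335 = (3383568 + 365472/2005 - 8020000) + 41385 = -9295680688/2005 + 41385 = -9212703763/2005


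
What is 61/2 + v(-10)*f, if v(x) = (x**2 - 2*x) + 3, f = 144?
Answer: 35485/2 ≈ 17743.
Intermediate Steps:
v(x) = 3 + x**2 - 2*x
61/2 + v(-10)*f = 61/2 + (3 + (-10)**2 - 2*(-10))*144 = 61*(1/2) + (3 + 100 + 20)*144 = 61/2 + 123*144 = 61/2 + 17712 = 35485/2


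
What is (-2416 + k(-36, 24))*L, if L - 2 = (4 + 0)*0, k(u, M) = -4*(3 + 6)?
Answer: -4904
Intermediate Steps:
k(u, M) = -36 (k(u, M) = -4*9 = -36)
L = 2 (L = 2 + (4 + 0)*0 = 2 + 4*0 = 2 + 0 = 2)
(-2416 + k(-36, 24))*L = (-2416 - 36)*2 = -2452*2 = -4904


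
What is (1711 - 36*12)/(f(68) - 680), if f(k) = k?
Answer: -1279/612 ≈ -2.0899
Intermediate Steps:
(1711 - 36*12)/(f(68) - 680) = (1711 - 36*12)/(68 - 680) = (1711 - 432)/(-612) = 1279*(-1/612) = -1279/612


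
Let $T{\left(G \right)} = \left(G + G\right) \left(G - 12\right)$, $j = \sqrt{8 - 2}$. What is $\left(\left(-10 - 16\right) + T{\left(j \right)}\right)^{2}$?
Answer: $3652 + 672 \sqrt{6} \approx 5298.1$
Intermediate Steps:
$j = \sqrt{6} \approx 2.4495$
$T{\left(G \right)} = 2 G \left(-12 + G\right)$
$\left(\left(-10 - 16\right) + T{\left(j \right)}\right)^{2} = \left(\left(-10 - 16\right) + 2 \sqrt{6} \left(-12 + \sqrt{6}\right)\right)^{2} = \left(-26 + 2 \sqrt{6} \left(-12 + \sqrt{6}\right)\right)^{2}$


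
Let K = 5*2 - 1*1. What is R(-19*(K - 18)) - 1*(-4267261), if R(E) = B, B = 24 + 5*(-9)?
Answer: 4267240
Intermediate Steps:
K = 9 (K = 10 - 1 = 9)
B = -21 (B = 24 - 45 = -21)
R(E) = -21
R(-19*(K - 18)) - 1*(-4267261) = -21 - 1*(-4267261) = -21 + 4267261 = 4267240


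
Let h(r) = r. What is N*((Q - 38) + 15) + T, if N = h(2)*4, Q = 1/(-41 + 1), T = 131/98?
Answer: -89603/490 ≈ -182.86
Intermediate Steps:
T = 131/98 (T = 131*(1/98) = 131/98 ≈ 1.3367)
Q = -1/40 (Q = 1/(-40) = -1/40 ≈ -0.025000)
N = 8 (N = 2*4 = 8)
N*((Q - 38) + 15) + T = 8*((-1/40 - 38) + 15) + 131/98 = 8*(-1521/40 + 15) + 131/98 = 8*(-921/40) + 131/98 = -921/5 + 131/98 = -89603/490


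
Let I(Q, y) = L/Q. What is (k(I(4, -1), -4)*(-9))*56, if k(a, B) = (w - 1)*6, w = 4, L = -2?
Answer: -9072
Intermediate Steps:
I(Q, y) = -2/Q
k(a, B) = 18 (k(a, B) = (4 - 1)*6 = 3*6 = 18)
(k(I(4, -1), -4)*(-9))*56 = (18*(-9))*56 = -162*56 = -9072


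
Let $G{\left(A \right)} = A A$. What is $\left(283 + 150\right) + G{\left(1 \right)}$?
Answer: $434$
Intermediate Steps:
$G{\left(A \right)} = A^{2}$
$\left(283 + 150\right) + G{\left(1 \right)} = \left(283 + 150\right) + 1^{2} = 433 + 1 = 434$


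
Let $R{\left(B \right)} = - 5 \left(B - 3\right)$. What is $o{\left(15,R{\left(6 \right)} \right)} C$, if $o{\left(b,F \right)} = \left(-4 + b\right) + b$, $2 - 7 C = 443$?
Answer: $-1638$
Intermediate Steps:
$C = -63$ ($C = \frac{2}{7} - \frac{443}{7} = -63$)
$R{\left(B \right)} = 15 - 5 B$ ($R{\left(B \right)} = - 5 \left(-3 + B\right) = 15 - 5 B$)
$o{\left(b,F \right)} = -4 + 2 b$
$o{\left(15,R{\left(6 \right)} \right)} C = \left(-4 + 2 \cdot 15\right) \left(-63\right) = \left(-4 + 30\right) \left(-63\right) = 26 \left(-63\right) = -1638$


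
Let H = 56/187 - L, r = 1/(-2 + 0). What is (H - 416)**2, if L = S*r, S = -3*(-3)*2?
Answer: 5784058809/34969 ≈ 1.6541e+5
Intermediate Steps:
r = -1/2 (r = 1/(-2) = 1*(-1/2) = -1/2 ≈ -0.50000)
S = 18 (S = 9*2 = 18)
L = -9 (L = 18*(-1/2) = -9)
H = 1739/187 (H = 56/187 - 1*(-9) = 56*(1/187) + 9 = 56/187 + 9 = 1739/187 ≈ 9.2995)
(H - 416)**2 = (1739/187 - 416)**2 = (-76053/187)**2 = 5784058809/34969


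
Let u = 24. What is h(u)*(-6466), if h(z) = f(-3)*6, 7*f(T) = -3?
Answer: 116388/7 ≈ 16627.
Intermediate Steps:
f(T) = -3/7 (f(T) = (1/7)*(-3) = -3/7)
h(z) = -18/7 (h(z) = -3/7*6 = -18/7)
h(u)*(-6466) = -18/7*(-6466) = 116388/7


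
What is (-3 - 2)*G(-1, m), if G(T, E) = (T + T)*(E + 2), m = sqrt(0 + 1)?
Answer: 30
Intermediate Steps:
m = 1 (m = sqrt(1) = 1)
G(T, E) = 2*T*(2 + E) (G(T, E) = (2*T)*(2 + E) = 2*T*(2 + E))
(-3 - 2)*G(-1, m) = (-3 - 2)*(2*(-1)*(2 + 1)) = -10*(-1)*3 = -5*(-6) = 30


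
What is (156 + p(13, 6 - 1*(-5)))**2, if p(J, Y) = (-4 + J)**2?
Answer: 56169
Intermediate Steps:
(156 + p(13, 6 - 1*(-5)))**2 = (156 + (-4 + 13)**2)**2 = (156 + 9**2)**2 = (156 + 81)**2 = 237**2 = 56169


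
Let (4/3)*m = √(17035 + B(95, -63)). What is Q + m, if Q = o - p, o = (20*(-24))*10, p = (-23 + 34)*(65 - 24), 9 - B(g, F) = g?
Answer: -5251 + 3*√16949/4 ≈ -5153.4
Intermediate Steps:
B(g, F) = 9 - g
p = 451 (p = 11*41 = 451)
o = -4800 (o = -480*10 = -4800)
m = 3*√16949/4 (m = 3*√(17035 + (9 - 1*95))/4 = 3*√(17035 + (9 - 95))/4 = 3*√(17035 - 86)/4 = 3*√16949/4 ≈ 97.641)
Q = -5251 (Q = -4800 - 1*451 = -4800 - 451 = -5251)
Q + m = -5251 + 3*√16949/4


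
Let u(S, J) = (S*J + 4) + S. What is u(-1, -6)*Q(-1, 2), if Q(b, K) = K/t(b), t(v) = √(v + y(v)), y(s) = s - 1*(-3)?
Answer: 18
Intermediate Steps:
y(s) = 3 + s (y(s) = s + 3 = 3 + s)
t(v) = √(3 + 2*v) (t(v) = √(v + (3 + v)) = √(3 + 2*v))
u(S, J) = 4 + S + J*S (u(S, J) = (J*S + 4) + S = (4 + J*S) + S = 4 + S + J*S)
Q(b, K) = K/√(3 + 2*b) (Q(b, K) = K/(√(3 + 2*b)) = K/√(3 + 2*b))
u(-1, -6)*Q(-1, 2) = (4 - 1 - 6*(-1))*(2/√(3 + 2*(-1))) = (4 - 1 + 6)*(2/√(3 - 2)) = 9*(2/√1) = 9*(2*1) = 9*2 = 18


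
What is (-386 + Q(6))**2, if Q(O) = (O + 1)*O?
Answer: 118336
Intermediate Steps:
Q(O) = O*(1 + O) (Q(O) = (1 + O)*O = O*(1 + O))
(-386 + Q(6))**2 = (-386 + 6*(1 + 6))**2 = (-386 + 6*7)**2 = (-386 + 42)**2 = (-344)**2 = 118336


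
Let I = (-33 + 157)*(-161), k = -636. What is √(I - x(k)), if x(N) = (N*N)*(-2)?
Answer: 2*√197257 ≈ 888.27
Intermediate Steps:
I = -19964 (I = 124*(-161) = -19964)
x(N) = -2*N² (x(N) = N²*(-2) = -2*N²)
√(I - x(k)) = √(-19964 - (-2)*(-636)²) = √(-19964 - (-2)*404496) = √(-19964 - 1*(-808992)) = √(-19964 + 808992) = √789028 = 2*√197257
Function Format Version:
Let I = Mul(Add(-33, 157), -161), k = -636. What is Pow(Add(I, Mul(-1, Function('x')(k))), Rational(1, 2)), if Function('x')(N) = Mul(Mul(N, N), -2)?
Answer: Mul(2, Pow(197257, Rational(1, 2))) ≈ 888.27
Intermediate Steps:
I = -19964 (I = Mul(124, -161) = -19964)
Function('x')(N) = Mul(-2, Pow(N, 2)) (Function('x')(N) = Mul(Pow(N, 2), -2) = Mul(-2, Pow(N, 2)))
Pow(Add(I, Mul(-1, Function('x')(k))), Rational(1, 2)) = Pow(Add(-19964, Mul(-1, Mul(-2, Pow(-636, 2)))), Rational(1, 2)) = Pow(Add(-19964, Mul(-1, Mul(-2, 404496))), Rational(1, 2)) = Pow(Add(-19964, Mul(-1, -808992)), Rational(1, 2)) = Pow(Add(-19964, 808992), Rational(1, 2)) = Pow(789028, Rational(1, 2)) = Mul(2, Pow(197257, Rational(1, 2)))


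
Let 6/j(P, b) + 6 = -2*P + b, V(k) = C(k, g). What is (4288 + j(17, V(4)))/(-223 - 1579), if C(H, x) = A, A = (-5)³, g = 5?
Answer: -117919/49555 ≈ -2.3796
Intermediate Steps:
A = -125
C(H, x) = -125
V(k) = -125
j(P, b) = 6/(-6 + b - 2*P) (j(P, b) = 6/(-6 + (-2*P + b)) = 6/(-6 + (b - 2*P)) = 6/(-6 + b - 2*P))
(4288 + j(17, V(4)))/(-223 - 1579) = (4288 + 6/(-6 - 125 - 2*17))/(-223 - 1579) = (4288 + 6/(-6 - 125 - 34))/(-1802) = (4288 + 6/(-165))*(-1/1802) = (4288 + 6*(-1/165))*(-1/1802) = (4288 - 2/55)*(-1/1802) = (235838/55)*(-1/1802) = -117919/49555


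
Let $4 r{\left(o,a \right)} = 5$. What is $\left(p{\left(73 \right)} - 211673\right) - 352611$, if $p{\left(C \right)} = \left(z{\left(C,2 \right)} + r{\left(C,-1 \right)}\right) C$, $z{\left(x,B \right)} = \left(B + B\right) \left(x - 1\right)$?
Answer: $- \frac{2172675}{4} \approx -5.4317 \cdot 10^{5}$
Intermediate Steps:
$r{\left(o,a \right)} = \frac{5}{4}$ ($r{\left(o,a \right)} = \frac{1}{4} \cdot 5 = \frac{5}{4}$)
$z{\left(x,B \right)} = 2 B \left(-1 + x\right)$
$p{\left(C \right)} = C \left(- \frac{11}{4} + 4 C\right)$ ($p{\left(C \right)} = \left(2 \cdot 2 \left(-1 + C\right) + \frac{5}{4}\right) C = \left(\left(-4 + 4 C\right) + \frac{5}{4}\right) C = \left(- \frac{11}{4} + 4 C\right) C = C \left(- \frac{11}{4} + 4 C\right)$)
$\left(p{\left(73 \right)} - 211673\right) - 352611 = \left(\frac{1}{4} \cdot 73 \left(-11 + 16 \cdot 73\right) - 211673\right) - 352611 = \left(\frac{1}{4} \cdot 73 \left(-11 + 1168\right) - 211673\right) - 352611 = \left(\frac{1}{4} \cdot 73 \cdot 1157 - 211673\right) - 352611 = \left(\frac{84461}{4} - 211673\right) - 352611 = - \frac{762231}{4} - 352611 = - \frac{2172675}{4}$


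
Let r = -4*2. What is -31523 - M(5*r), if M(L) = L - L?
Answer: -31523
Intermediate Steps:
r = -8
M(L) = 0
-31523 - M(5*r) = -31523 - 1*0 = -31523 + 0 = -31523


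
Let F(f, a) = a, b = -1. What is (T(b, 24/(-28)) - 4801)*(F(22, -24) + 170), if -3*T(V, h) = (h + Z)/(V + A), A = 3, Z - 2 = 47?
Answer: -14744467/21 ≈ -7.0212e+5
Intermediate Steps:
Z = 49 (Z = 2 + 47 = 49)
T(V, h) = -(49 + h)/(3*(3 + V)) (T(V, h) = -(h + 49)/(3*(V + 3)) = -(49 + h)/(3*(3 + V)))
(T(b, 24/(-28)) - 4801)*(F(22, -24) + 170) = ((-49 - 24/(-28))/(3*(3 - 1)) - 4801)*(-24 + 170) = ((⅓)*(-49 - 24*(-1)/28)/2 - 4801)*146 = ((⅓)*(½)*(-49 - 1*(-6/7)) - 4801)*146 = ((⅓)*(½)*(-49 + 6/7) - 4801)*146 = ((⅓)*(½)*(-337/7) - 4801)*146 = (-337/42 - 4801)*146 = -201979/42*146 = -14744467/21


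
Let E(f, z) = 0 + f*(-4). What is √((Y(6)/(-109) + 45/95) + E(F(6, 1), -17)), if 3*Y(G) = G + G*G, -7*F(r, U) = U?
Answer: √192650633/14497 ≈ 0.95743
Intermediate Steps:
F(r, U) = -U/7
Y(G) = G/3 + G²/3 (Y(G) = (G + G*G)/3 = (G + G²)/3 = G/3 + G²/3)
E(f, z) = -4*f (E(f, z) = 0 - 4*f = -4*f)
√((Y(6)/(-109) + 45/95) + E(F(6, 1), -17)) = √((((⅓)*6*(1 + 6))/(-109) + 45/95) - (-4)/7) = √((((⅓)*6*7)*(-1/109) + 45*(1/95)) - 4*(-⅐)) = √((14*(-1/109) + 9/19) + 4/7) = √((-14/109 + 9/19) + 4/7) = √(715/2071 + 4/7) = √(13289/14497) = √192650633/14497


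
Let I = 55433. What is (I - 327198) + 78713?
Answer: -193052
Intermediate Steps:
(I - 327198) + 78713 = (55433 - 327198) + 78713 = -271765 + 78713 = -193052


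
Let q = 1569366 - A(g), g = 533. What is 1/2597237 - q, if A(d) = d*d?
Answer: -3338168979648/2597237 ≈ -1.2853e+6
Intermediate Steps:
A(d) = d**2
q = 1285277 (q = 1569366 - 1*533**2 = 1569366 - 1*284089 = 1569366 - 284089 = 1285277)
1/2597237 - q = 1/2597237 - 1*1285277 = 1/2597237 - 1285277 = -3338168979648/2597237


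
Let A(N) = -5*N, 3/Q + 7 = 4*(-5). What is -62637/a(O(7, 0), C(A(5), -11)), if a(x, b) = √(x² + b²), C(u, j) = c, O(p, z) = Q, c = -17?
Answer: -563733*√23410/23410 ≈ -3684.4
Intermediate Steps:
Q = -⅑ (Q = 3/(-7 + 4*(-5)) = 3/(-7 - 20) = 3/(-27) = 3*(-1/27) = -⅑ ≈ -0.11111)
O(p, z) = -⅑
C(u, j) = -17
a(x, b) = √(b² + x²)
-62637/a(O(7, 0), C(A(5), -11)) = -62637/√((-17)² + (-⅑)²) = -62637/√(289 + 1/81) = -62637*9*√23410/23410 = -563733*√23410/23410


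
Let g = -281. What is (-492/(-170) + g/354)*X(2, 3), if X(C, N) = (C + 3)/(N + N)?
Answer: 63199/36108 ≈ 1.7503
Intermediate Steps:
X(C, N) = (3 + C)/(2*N) (X(C, N) = (3 + C)/((2*N)) = (3 + C)*(1/(2*N)) = (3 + C)/(2*N))
(-492/(-170) + g/354)*X(2, 3) = (-492/(-170) - 281/354)*((1/2)*(3 + 2)/3) = (-492*(-1/170) - 281*1/354)*((1/2)*(1/3)*5) = (246/85 - 281/354)*(5/6) = (63199/30090)*(5/6) = 63199/36108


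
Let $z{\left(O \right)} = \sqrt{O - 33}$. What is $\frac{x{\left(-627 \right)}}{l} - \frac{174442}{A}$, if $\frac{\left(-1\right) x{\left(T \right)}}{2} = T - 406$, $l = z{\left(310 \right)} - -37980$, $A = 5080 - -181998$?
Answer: $- \frac{118474864027663}{134928148225297} - \frac{2066 \sqrt{277}}{1442480123} \approx -0.87808$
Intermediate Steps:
$A = 187078$ ($A = 5080 + 181998 = 187078$)
$z{\left(O \right)} = \sqrt{-33 + O}$
$l = 37980 + \sqrt{277}$ ($l = \sqrt{-33 + 310} - -37980 = \sqrt{277} + 37980 = 37980 + \sqrt{277} \approx 37997.0$)
$x{\left(T \right)} = 812 - 2 T$ ($x{\left(T \right)} = - 2 \left(T - 406\right) = - 2 \left(-406 + T\right) = 812 - 2 T$)
$\frac{x{\left(-627 \right)}}{l} - \frac{174442}{A} = \frac{812 - -1254}{37980 + \sqrt{277}} - \frac{174442}{187078} = \frac{812 + 1254}{37980 + \sqrt{277}} - \frac{87221}{93539} = \frac{2066}{37980 + \sqrt{277}} - \frac{87221}{93539} = - \frac{87221}{93539} + \frac{2066}{37980 + \sqrt{277}}$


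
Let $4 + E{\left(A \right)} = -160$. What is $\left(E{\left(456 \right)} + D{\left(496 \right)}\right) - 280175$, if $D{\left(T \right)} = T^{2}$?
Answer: $-34323$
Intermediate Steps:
$E{\left(A \right)} = -164$ ($E{\left(A \right)} = -4 - 160 = -164$)
$\left(E{\left(456 \right)} + D{\left(496 \right)}\right) - 280175 = \left(-164 + 496^{2}\right) - 280175 = \left(-164 + 246016\right) - 280175 = 245852 - 280175 = -34323$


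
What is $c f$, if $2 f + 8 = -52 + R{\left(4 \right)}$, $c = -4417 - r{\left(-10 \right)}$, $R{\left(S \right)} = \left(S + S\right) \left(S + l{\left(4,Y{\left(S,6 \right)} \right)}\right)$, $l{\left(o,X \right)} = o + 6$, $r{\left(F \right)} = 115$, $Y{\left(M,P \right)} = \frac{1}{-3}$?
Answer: $-117832$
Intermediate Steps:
$Y{\left(M,P \right)} = - \frac{1}{3}$
$l{\left(o,X \right)} = 6 + o$
$R{\left(S \right)} = 2 S \left(10 + S\right)$ ($R{\left(S \right)} = \left(S + S\right) \left(S + \left(6 + 4\right)\right) = 2 S \left(S + 10\right) = 2 S \left(10 + S\right)$)
$c = -4532$ ($c = -4417 - 115 = -4532$)
$f = 26$ ($f = -4 + \frac{-52 + 2 \cdot 4 \left(10 + 4\right)}{2} = -4 + \frac{-52 + 2 \cdot 4 \cdot 14}{2} = -4 + \frac{-52 + 112}{2} = -4 + \frac{1}{2} \cdot 60 = -4 + 30 = 26$)
$c f = \left(-4532\right) 26 = -117832$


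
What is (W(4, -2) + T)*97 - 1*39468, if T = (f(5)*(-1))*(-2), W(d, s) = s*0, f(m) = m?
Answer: -38498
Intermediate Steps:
W(d, s) = 0
T = 10 (T = (5*(-1))*(-2) = -5*(-2) = 10)
(W(4, -2) + T)*97 - 1*39468 = (0 + 10)*97 - 1*39468 = 10*97 - 39468 = 970 - 39468 = -38498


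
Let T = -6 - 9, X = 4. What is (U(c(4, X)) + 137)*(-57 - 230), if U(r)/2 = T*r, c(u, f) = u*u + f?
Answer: 132881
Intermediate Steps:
c(u, f) = f + u² (c(u, f) = u² + f = f + u²)
T = -15
U(r) = -30*r (U(r) = 2*(-15*r) = -30*r)
(U(c(4, X)) + 137)*(-57 - 230) = (-30*(4 + 4²) + 137)*(-57 - 230) = (-30*(4 + 16) + 137)*(-287) = (-30*20 + 137)*(-287) = (-600 + 137)*(-287) = -463*(-287) = 132881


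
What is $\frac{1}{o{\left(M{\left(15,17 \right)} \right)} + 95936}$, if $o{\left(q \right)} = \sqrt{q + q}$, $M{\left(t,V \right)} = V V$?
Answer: $\frac{47968}{4601857759} - \frac{17 \sqrt{2}}{9203715518} \approx 1.0421 \cdot 10^{-5}$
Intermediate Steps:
$M{\left(t,V \right)} = V^{2}$
$o{\left(q \right)} = \sqrt{2} \sqrt{q}$ ($o{\left(q \right)} = \sqrt{2 q} = \sqrt{2} \sqrt{q}$)
$\frac{1}{o{\left(M{\left(15,17 \right)} \right)} + 95936} = \frac{1}{\sqrt{2} \sqrt{17^{2}} + 95936} = \frac{1}{\sqrt{2} \sqrt{289} + 95936} = \frac{1}{\sqrt{2} \cdot 17 + 95936} = \frac{1}{17 \sqrt{2} + 95936} = \frac{1}{95936 + 17 \sqrt{2}}$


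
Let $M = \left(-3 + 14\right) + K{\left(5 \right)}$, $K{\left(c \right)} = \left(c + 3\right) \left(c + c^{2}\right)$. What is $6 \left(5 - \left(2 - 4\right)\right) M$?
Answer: $10542$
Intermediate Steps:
$K{\left(c \right)} = \left(3 + c\right) \left(c + c^{2}\right)$
$M = 251$ ($M = \left(-3 + 14\right) + 5 \left(3 + 5^{2} + 4 \cdot 5\right) = 11 + 5 \left(3 + 25 + 20\right) = 11 + 5 \cdot 48 = 11 + 240 = 251$)
$6 \left(5 - \left(2 - 4\right)\right) M = 6 \left(5 - \left(2 - 4\right)\right) 251 = 6 \left(5 - -2\right) 251 = 6 \left(5 + 2\right) 251 = 6 \cdot 7 \cdot 251 = 42 \cdot 251 = 10542$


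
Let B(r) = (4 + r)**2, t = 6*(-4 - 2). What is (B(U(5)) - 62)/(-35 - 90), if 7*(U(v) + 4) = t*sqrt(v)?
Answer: -3442/6125 ≈ -0.56196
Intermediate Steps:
t = -36 (t = 6*(-6) = -36)
U(v) = -4 - 36*sqrt(v)/7 (U(v) = -4 + (-36*sqrt(v))/7 = -4 - 36*sqrt(v)/7)
(B(U(5)) - 62)/(-35 - 90) = ((4 + (-4 - 36*sqrt(5)/7))**2 - 62)/(-35 - 90) = ((-36*sqrt(5)/7)**2 - 62)/(-125) = -(6480/49 - 62)/125 = -1/125*3442/49 = -3442/6125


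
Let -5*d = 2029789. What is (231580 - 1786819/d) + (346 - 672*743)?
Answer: -542695750835/2029789 ≈ -2.6737e+5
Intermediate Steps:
d = -2029789/5 (d = -⅕*2029789 = -2029789/5 ≈ -4.0596e+5)
(231580 - 1786819/d) + (346 - 672*743) = (231580 - 1786819/(-2029789/5)) + (346 - 672*743) = (231580 - 1786819*(-5/2029789)) + (346 - 499296) = (231580 + 8934095/2029789) - 498950 = 470067470715/2029789 - 498950 = -542695750835/2029789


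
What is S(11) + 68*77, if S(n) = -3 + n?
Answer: 5244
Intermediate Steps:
S(11) + 68*77 = (-3 + 11) + 68*77 = 8 + 5236 = 5244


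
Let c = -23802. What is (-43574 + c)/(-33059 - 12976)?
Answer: 67376/46035 ≈ 1.4636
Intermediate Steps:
(-43574 + c)/(-33059 - 12976) = (-43574 - 23802)/(-33059 - 12976) = -67376/(-46035) = -67376*(-1/46035) = 67376/46035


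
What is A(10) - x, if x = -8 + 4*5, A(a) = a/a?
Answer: -11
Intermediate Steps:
A(a) = 1
x = 12 (x = -8 + 20 = 12)
A(10) - x = 1 - 1*12 = 1 - 12 = -11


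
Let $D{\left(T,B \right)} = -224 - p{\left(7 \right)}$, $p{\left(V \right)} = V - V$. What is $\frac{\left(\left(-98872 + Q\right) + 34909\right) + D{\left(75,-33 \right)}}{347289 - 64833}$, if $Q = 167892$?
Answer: $\frac{103705}{282456} \approx 0.36715$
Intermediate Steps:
$p{\left(V \right)} = 0$
$D{\left(T,B \right)} = -224$ ($D{\left(T,B \right)} = -224 - 0 = -224 + 0 = -224$)
$\frac{\left(\left(-98872 + Q\right) + 34909\right) + D{\left(75,-33 \right)}}{347289 - 64833} = \frac{\left(\left(-98872 + 167892\right) + 34909\right) - 224}{347289 - 64833} = \frac{\left(69020 + 34909\right) - 224}{282456} = \left(103929 - 224\right) \frac{1}{282456} = 103705 \cdot \frac{1}{282456} = \frac{103705}{282456}$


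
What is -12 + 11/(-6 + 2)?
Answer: -59/4 ≈ -14.750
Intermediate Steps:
-12 + 11/(-6 + 2) = -12 + 11/(-4) = -12 + 11*(-¼) = -12 - 11/4 = -59/4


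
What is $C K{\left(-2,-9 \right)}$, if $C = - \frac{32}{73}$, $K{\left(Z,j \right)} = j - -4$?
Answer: $\frac{160}{73} \approx 2.1918$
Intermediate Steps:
$K{\left(Z,j \right)} = 4 + j$ ($K{\left(Z,j \right)} = j + 4 = 4 + j$)
$C = - \frac{32}{73}$ ($C = \left(-32\right) \frac{1}{73} = - \frac{32}{73} \approx -0.43836$)
$C K{\left(-2,-9 \right)} = - \frac{32 \left(4 - 9\right)}{73} = \left(- \frac{32}{73}\right) \left(-5\right) = \frac{160}{73}$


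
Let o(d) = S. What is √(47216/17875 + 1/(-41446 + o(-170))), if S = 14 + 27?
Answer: 3*√183799715/25025 ≈ 1.6252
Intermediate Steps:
S = 41
o(d) = 41
√(47216/17875 + 1/(-41446 + o(-170))) = √(47216/17875 + 1/(-41446 + 41)) = √(47216*(1/17875) + 1/(-41405)) = √(3632/1375 - 1/41405) = √(30076317/11386375) = 3*√183799715/25025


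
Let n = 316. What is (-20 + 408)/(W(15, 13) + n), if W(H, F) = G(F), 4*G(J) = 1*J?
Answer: 1552/1277 ≈ 1.2153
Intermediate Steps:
G(J) = J/4 (G(J) = (1*J)/4 = J/4)
W(H, F) = F/4
(-20 + 408)/(W(15, 13) + n) = (-20 + 408)/((¼)*13 + 316) = 388/(13/4 + 316) = 388/(1277/4) = 388*(4/1277) = 1552/1277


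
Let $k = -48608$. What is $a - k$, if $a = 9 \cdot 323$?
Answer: $51515$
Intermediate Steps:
$a = 2907$
$a - k = 2907 - -48608 = 2907 + 48608 = 51515$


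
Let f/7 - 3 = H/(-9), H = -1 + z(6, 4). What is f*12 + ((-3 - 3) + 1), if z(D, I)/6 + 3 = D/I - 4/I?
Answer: 1189/3 ≈ 396.33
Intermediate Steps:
z(D, I) = -18 - 24/I + 6*D/I (z(D, I) = -18 + 6*(D/I - 4/I) = -18 + 6*(-4/I + D/I) = -18 + (-24/I + 6*D/I) = -18 - 24/I + 6*D/I)
H = -16 (H = -1 + 6*(-4 + 6 - 3*4)/4 = -1 + 6*(1/4)*(-4 + 6 - 12) = -1 + 6*(1/4)*(-10) = -1 - 15 = -16)
f = 301/9 (f = 21 + 7*(-16/(-9)) = 21 + 7*(-16*(-1/9)) = 21 + 7*(16/9) = 21 + 112/9 = 301/9 ≈ 33.444)
f*12 + ((-3 - 3) + 1) = (301/9)*12 + ((-3 - 3) + 1) = 1204/3 + (-6 + 1) = 1204/3 - 5 = 1189/3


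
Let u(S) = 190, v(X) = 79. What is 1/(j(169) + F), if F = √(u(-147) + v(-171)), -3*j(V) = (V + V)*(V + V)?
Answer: -342732/13051689115 - 9*√269/13051689115 ≈ -2.6271e-5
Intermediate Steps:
j(V) = -4*V²/3 (j(V) = -(V + V)*(V + V)/3 = -2*V*2*V/3 = -4*V²/3)
F = √269 (F = √(190 + 79) = √269 ≈ 16.401)
1/(j(169) + F) = 1/(-4/3*169² + √269) = 1/(-4/3*28561 + √269) = 1/(-114244/3 + √269)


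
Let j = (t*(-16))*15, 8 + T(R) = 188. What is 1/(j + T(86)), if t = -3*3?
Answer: 1/2340 ≈ 0.00042735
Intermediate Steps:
T(R) = 180 (T(R) = -8 + 188 = 180)
t = -9
j = 2160 (j = -9*(-16)*15 = 144*15 = 2160)
1/(j + T(86)) = 1/(2160 + 180) = 1/2340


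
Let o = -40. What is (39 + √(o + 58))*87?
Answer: 3393 + 261*√2 ≈ 3762.1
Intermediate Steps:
(39 + √(o + 58))*87 = (39 + √(-40 + 58))*87 = (39 + √18)*87 = (39 + 3*√2)*87 = 3393 + 261*√2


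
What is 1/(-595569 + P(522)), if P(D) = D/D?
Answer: -1/595568 ≈ -1.6791e-6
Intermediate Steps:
P(D) = 1
1/(-595569 + P(522)) = 1/(-595569 + 1) = 1/(-595568) = -1/595568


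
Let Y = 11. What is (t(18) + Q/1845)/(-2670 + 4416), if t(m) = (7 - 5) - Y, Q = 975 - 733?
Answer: -16363/3221370 ≈ -0.0050795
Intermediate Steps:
Q = 242
t(m) = -9 (t(m) = (7 - 5) - 1*11 = 2 - 11 = -9)
(t(18) + Q/1845)/(-2670 + 4416) = (-9 + 242/1845)/(-2670 + 4416) = (-9 + 242*(1/1845))/1746 = (-9 + 242/1845)*(1/1746) = -16363/1845*1/1746 = -16363/3221370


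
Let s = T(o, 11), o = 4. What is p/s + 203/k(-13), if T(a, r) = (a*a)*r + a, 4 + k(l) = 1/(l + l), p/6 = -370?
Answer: -313/5 ≈ -62.600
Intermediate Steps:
p = -2220 (p = 6*(-370) = -2220)
k(l) = -4 + 1/(2*l) (k(l) = -4 + 1/(l + l) = -4 + 1/(2*l))
T(a, r) = a + r*a**2 (T(a, r) = a**2*r + a = r*a**2 + a = a + r*a**2)
s = 180 (s = 4*(1 + 4*11) = 4*(1 + 44) = 4*45 = 180)
p/s + 203/k(-13) = -2220/180 + 203/(-4 + (1/2)/(-13)) = -2220*1/180 + 203/(-4 + (1/2)*(-1/13)) = -37/3 + 203/(-4 - 1/26) = -37/3 + 203/(-105/26) = -37/3 + 203*(-26/105) = -37/3 - 754/15 = -313/5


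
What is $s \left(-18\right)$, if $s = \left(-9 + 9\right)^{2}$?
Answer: $0$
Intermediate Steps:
$s = 0$ ($s = 0^{2} = 0$)
$s \left(-18\right) = 0 \left(-18\right) = 0$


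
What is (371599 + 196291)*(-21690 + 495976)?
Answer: 269342276540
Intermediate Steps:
(371599 + 196291)*(-21690 + 495976) = 567890*474286 = 269342276540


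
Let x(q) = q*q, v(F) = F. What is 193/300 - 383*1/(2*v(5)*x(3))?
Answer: -3251/900 ≈ -3.6122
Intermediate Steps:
x(q) = q²
193/300 - 383*1/(2*v(5)*x(3)) = 193/300 - 383/((3²*2)*5) = 193*(1/300) - 383/((9*2)*5) = 193/300 - 383/(18*5) = 193/300 - 383/90 = -3251/900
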